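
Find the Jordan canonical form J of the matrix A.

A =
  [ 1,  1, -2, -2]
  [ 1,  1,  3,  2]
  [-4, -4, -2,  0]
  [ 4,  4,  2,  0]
J_3(0) ⊕ J_1(0)

The characteristic polynomial is
  det(x·I − A) = x^4

Eigenvalues and multiplicities (the geometric multiplicity of λ is n − rank(A − λI), which equals the number of Jordan blocks for λ):
  λ = 0: algebraic multiplicity = 4, geometric multiplicity = 2

Determining the block sizes for each eigenvalue:
  λ = 0: with am = 4 and gm = 2, the partition is not yet determined (e.g. several partitions of 4 into 2 parts exist). Let N = A − (0)·I. Computing rank(N^1) = 2, rank(N^2) = 1, rank(N^3) = 0; the number of blocks of size ≥ j is rank(N^{j−1}) − rank(N^j), giving [2, 1, 1]. So we have 1 block(s) of size 3, 1 block(s) of size 1 → block sizes [3, 1]

Assembling the blocks gives a Jordan form
J =
  [0, 1, 0, 0]
  [0, 0, 1, 0]
  [0, 0, 0, 0]
  [0, 0, 0, 0]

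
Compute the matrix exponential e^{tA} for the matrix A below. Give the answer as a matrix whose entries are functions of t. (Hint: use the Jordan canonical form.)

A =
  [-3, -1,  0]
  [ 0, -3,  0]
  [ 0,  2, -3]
e^{tA} =
  [exp(-3*t), -t*exp(-3*t), 0]
  [0, exp(-3*t), 0]
  [0, 2*t*exp(-3*t), exp(-3*t)]

Strategy: write A = P · J · P⁻¹ where J is a Jordan canonical form, so e^{tA} = P · e^{tJ} · P⁻¹, and e^{tJ} can be computed block-by-block.

A has Jordan form
J =
  [-3,  1,  0]
  [ 0, -3,  0]
  [ 0,  0, -3]
(up to reordering of blocks).

Per-block formulas:
  For a 1×1 block at λ = -3: exp(t · [-3]) = [e^(-3t)].
  For a 2×2 Jordan block J_2(-3): exp(t · J_2(-3)) = e^(-3t)·(I + t·N), where N is the 2×2 nilpotent shift.

After assembling e^{tJ} and conjugating by P, we get:

e^{tA} =
  [exp(-3*t), -t*exp(-3*t), 0]
  [0, exp(-3*t), 0]
  [0, 2*t*exp(-3*t), exp(-3*t)]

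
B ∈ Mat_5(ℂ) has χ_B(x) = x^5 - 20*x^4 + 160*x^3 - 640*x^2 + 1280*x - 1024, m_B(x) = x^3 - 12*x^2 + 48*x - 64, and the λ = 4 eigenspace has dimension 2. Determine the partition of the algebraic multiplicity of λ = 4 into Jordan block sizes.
Block sizes for λ = 4: [3, 2]

Step 1 — from the characteristic polynomial, algebraic multiplicity of λ = 4 is 5. From dim ker(B − (4)·I) = 2, there are exactly 2 Jordan blocks for λ = 4.
Step 2 — from the minimal polynomial, the factor (x − 4)^3 tells us the largest block for λ = 4 has size 3.
Step 3 — with total size 5, 2 blocks, and largest block 3, the block sizes (in nonincreasing order) are [3, 2].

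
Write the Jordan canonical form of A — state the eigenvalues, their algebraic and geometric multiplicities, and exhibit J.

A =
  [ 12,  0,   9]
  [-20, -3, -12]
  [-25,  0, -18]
J_2(-3) ⊕ J_1(-3)

The characteristic polynomial is
  det(x·I − A) = x^3 + 9*x^2 + 27*x + 27 = (x + 3)^3

Eigenvalues and multiplicities (the geometric multiplicity of λ is n − rank(A − λI), which equals the number of Jordan blocks for λ):
  λ = -3: algebraic multiplicity = 3, geometric multiplicity = 2

Determining the block sizes for each eigenvalue:
  λ = -3: 2 blocks summing to 3 forces exactly one block of size 2 and the rest size 1 → block sizes [2, 1]

Assembling the blocks gives a Jordan form
J =
  [-3,  1,  0]
  [ 0, -3,  0]
  [ 0,  0, -3]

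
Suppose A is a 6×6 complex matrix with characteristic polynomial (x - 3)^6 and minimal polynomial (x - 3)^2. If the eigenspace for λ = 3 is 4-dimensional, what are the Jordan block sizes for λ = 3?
Block sizes for λ = 3: [2, 2, 1, 1]

Step 1 — from the characteristic polynomial, algebraic multiplicity of λ = 3 is 6. From dim ker(A − (3)·I) = 4, there are exactly 4 Jordan blocks for λ = 3.
Step 2 — from the minimal polynomial, the factor (x − 3)^2 tells us the largest block for λ = 3 has size 2.
Step 3 — with total size 6, 4 blocks, and largest block 2, the block sizes (in nonincreasing order) are [2, 2, 1, 1].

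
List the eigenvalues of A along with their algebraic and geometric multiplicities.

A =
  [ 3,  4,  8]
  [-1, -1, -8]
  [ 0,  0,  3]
λ = 1: alg = 2, geom = 1; λ = 3: alg = 1, geom = 1

Step 1 — factor the characteristic polynomial to read off the algebraic multiplicities:
  χ_A(x) = (x - 3)*(x - 1)^2

Step 2 — compute geometric multiplicities via the rank-nullity identity g(λ) = n − rank(A − λI):
  rank(A − (1)·I) = 2, so dim ker(A − (1)·I) = n − 2 = 1
  rank(A − (3)·I) = 2, so dim ker(A − (3)·I) = n − 2 = 1

Summary:
  λ = 1: algebraic multiplicity = 2, geometric multiplicity = 1
  λ = 3: algebraic multiplicity = 1, geometric multiplicity = 1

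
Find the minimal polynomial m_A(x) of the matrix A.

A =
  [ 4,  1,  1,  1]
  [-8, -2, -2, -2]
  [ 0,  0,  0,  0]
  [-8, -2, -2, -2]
x^2

The characteristic polynomial is χ_A(x) = x^4, so the eigenvalues are known. The minimal polynomial is
  m_A(x) = Π_λ (x − λ)^{k_λ}
where k_λ is the size of the *largest* Jordan block for λ (equivalently, the smallest k with (A − λI)^k v = 0 for every generalised eigenvector v of λ).

  λ = 0: largest Jordan block has size 2, contributing (x − 0)^2

So m_A(x) = x^2 = x^2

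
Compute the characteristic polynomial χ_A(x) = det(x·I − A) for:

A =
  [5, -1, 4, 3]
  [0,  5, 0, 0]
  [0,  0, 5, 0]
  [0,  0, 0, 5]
x^4 - 20*x^3 + 150*x^2 - 500*x + 625

Expanding det(x·I − A) (e.g. by cofactor expansion or by noting that A is similar to its Jordan form J, which has the same characteristic polynomial as A) gives
  χ_A(x) = x^4 - 20*x^3 + 150*x^2 - 500*x + 625
which factors as (x - 5)^4. The eigenvalues (with algebraic multiplicities) are λ = 5 with multiplicity 4.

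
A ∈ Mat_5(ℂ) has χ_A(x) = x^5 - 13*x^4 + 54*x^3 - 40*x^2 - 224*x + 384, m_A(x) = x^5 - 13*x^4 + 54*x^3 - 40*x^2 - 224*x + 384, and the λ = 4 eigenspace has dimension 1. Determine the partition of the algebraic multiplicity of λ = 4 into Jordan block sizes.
Block sizes for λ = 4: [3]

Step 1 — from the characteristic polynomial, algebraic multiplicity of λ = 4 is 3. From dim ker(A − (4)·I) = 1, there are exactly 1 Jordan blocks for λ = 4.
Step 2 — from the minimal polynomial, the factor (x − 4)^3 tells us the largest block for λ = 4 has size 3.
Step 3 — with total size 3, 1 blocks, and largest block 3, the block sizes (in nonincreasing order) are [3].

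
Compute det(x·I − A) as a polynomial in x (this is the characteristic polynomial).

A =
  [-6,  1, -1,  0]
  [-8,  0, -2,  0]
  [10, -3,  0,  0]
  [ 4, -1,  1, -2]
x^4 + 8*x^3 + 24*x^2 + 32*x + 16

Expanding det(x·I − A) (e.g. by cofactor expansion or by noting that A is similar to its Jordan form J, which has the same characteristic polynomial as A) gives
  χ_A(x) = x^4 + 8*x^3 + 24*x^2 + 32*x + 16
which factors as (x + 2)^4. The eigenvalues (with algebraic multiplicities) are λ = -2 with multiplicity 4.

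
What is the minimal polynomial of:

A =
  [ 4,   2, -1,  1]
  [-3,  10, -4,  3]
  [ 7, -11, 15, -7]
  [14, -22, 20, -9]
x^3 - 15*x^2 + 75*x - 125

The characteristic polynomial is χ_A(x) = (x - 5)^4, so the eigenvalues are known. The minimal polynomial is
  m_A(x) = Π_λ (x − λ)^{k_λ}
where k_λ is the size of the *largest* Jordan block for λ (equivalently, the smallest k with (A − λI)^k v = 0 for every generalised eigenvector v of λ).

  λ = 5: largest Jordan block has size 3, contributing (x − 5)^3

So m_A(x) = (x - 5)^3 = x^3 - 15*x^2 + 75*x - 125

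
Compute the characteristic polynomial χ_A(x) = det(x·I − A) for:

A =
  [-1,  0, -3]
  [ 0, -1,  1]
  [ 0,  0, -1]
x^3 + 3*x^2 + 3*x + 1

Expanding det(x·I − A) (e.g. by cofactor expansion or by noting that A is similar to its Jordan form J, which has the same characteristic polynomial as A) gives
  χ_A(x) = x^3 + 3*x^2 + 3*x + 1
which factors as (x + 1)^3. The eigenvalues (with algebraic multiplicities) are λ = -1 with multiplicity 3.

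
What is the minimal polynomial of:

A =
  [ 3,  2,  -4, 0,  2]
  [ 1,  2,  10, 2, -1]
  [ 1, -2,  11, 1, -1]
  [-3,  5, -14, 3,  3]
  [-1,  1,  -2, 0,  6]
x^2 - 10*x + 25

The characteristic polynomial is χ_A(x) = (x - 5)^5, so the eigenvalues are known. The minimal polynomial is
  m_A(x) = Π_λ (x − λ)^{k_λ}
where k_λ is the size of the *largest* Jordan block for λ (equivalently, the smallest k with (A − λI)^k v = 0 for every generalised eigenvector v of λ).

  λ = 5: largest Jordan block has size 2, contributing (x − 5)^2

So m_A(x) = (x - 5)^2 = x^2 - 10*x + 25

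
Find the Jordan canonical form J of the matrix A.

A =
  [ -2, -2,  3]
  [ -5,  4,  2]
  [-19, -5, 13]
J_3(5)

The characteristic polynomial is
  det(x·I − A) = x^3 - 15*x^2 + 75*x - 125 = (x - 5)^3

Eigenvalues and multiplicities (the geometric multiplicity of λ is n − rank(A − λI), which equals the number of Jordan blocks for λ):
  λ = 5: algebraic multiplicity = 3, geometric multiplicity = 1

Determining the block sizes for each eigenvalue:
  λ = 5: one block (gm = 1), so the single block has size am = 3 → block sizes [3]

Assembling the blocks gives a Jordan form
J =
  [5, 1, 0]
  [0, 5, 1]
  [0, 0, 5]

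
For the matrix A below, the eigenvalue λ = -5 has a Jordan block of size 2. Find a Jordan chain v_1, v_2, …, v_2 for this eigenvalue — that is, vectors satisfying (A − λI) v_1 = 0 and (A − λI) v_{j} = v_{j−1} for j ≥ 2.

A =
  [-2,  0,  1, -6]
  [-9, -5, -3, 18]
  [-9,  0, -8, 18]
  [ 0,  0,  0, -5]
A Jordan chain for λ = -5 of length 2:
v_1 = (3, -9, -9, 0)ᵀ
v_2 = (1, 0, 0, 0)ᵀ

Let N = A − (-5)·I. We want v_2 with N^2 v_2 = 0 but N^1 v_2 ≠ 0; then v_{j-1} := N · v_j for j = 2, …, 2.

Pick v_2 = (1, 0, 0, 0)ᵀ.
Then v_1 = N · v_2 = (3, -9, -9, 0)ᵀ.

Sanity check: (A − (-5)·I) v_1 = (0, 0, 0, 0)ᵀ = 0. ✓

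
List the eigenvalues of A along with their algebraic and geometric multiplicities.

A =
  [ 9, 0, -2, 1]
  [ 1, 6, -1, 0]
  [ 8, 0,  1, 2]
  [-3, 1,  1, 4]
λ = 5: alg = 4, geom = 2

Step 1 — factor the characteristic polynomial to read off the algebraic multiplicities:
  χ_A(x) = (x - 5)^4

Step 2 — compute geometric multiplicities via the rank-nullity identity g(λ) = n − rank(A − λI):
  rank(A − (5)·I) = 2, so dim ker(A − (5)·I) = n − 2 = 2

Summary:
  λ = 5: algebraic multiplicity = 4, geometric multiplicity = 2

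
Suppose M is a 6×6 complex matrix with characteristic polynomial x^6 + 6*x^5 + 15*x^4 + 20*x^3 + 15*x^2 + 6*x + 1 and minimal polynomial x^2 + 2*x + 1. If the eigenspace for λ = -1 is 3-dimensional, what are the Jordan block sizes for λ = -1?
Block sizes for λ = -1: [2, 2, 2]

Step 1 — from the characteristic polynomial, algebraic multiplicity of λ = -1 is 6. From dim ker(M − (-1)·I) = 3, there are exactly 3 Jordan blocks for λ = -1.
Step 2 — from the minimal polynomial, the factor (x + 1)^2 tells us the largest block for λ = -1 has size 2.
Step 3 — with total size 6, 3 blocks, and largest block 2, the block sizes (in nonincreasing order) are [2, 2, 2].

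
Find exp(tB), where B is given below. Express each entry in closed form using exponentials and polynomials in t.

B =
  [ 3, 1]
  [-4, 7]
e^{tB} =
  [-2*t*exp(5*t) + exp(5*t), t*exp(5*t)]
  [-4*t*exp(5*t), 2*t*exp(5*t) + exp(5*t)]

Strategy: write B = P · J · P⁻¹ where J is a Jordan canonical form, so e^{tB} = P · e^{tJ} · P⁻¹, and e^{tJ} can be computed block-by-block.

B has Jordan form
J =
  [5, 1]
  [0, 5]
(up to reordering of blocks).

Per-block formulas:
  For a 2×2 Jordan block J_2(5): exp(t · J_2(5)) = e^(5t)·(I + t·N), where N is the 2×2 nilpotent shift.

After assembling e^{tJ} and conjugating by P, we get:

e^{tB} =
  [-2*t*exp(5*t) + exp(5*t), t*exp(5*t)]
  [-4*t*exp(5*t), 2*t*exp(5*t) + exp(5*t)]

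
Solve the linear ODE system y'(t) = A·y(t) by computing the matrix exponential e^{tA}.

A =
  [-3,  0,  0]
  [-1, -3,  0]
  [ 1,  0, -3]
e^{tA} =
  [exp(-3*t), 0, 0]
  [-t*exp(-3*t), exp(-3*t), 0]
  [t*exp(-3*t), 0, exp(-3*t)]

Strategy: write A = P · J · P⁻¹ where J is a Jordan canonical form, so e^{tA} = P · e^{tJ} · P⁻¹, and e^{tJ} can be computed block-by-block.

A has Jordan form
J =
  [-3,  1,  0]
  [ 0, -3,  0]
  [ 0,  0, -3]
(up to reordering of blocks).

Per-block formulas:
  For a 1×1 block at λ = -3: exp(t · [-3]) = [e^(-3t)].
  For a 2×2 Jordan block J_2(-3): exp(t · J_2(-3)) = e^(-3t)·(I + t·N), where N is the 2×2 nilpotent shift.

After assembling e^{tJ} and conjugating by P, we get:

e^{tA} =
  [exp(-3*t), 0, 0]
  [-t*exp(-3*t), exp(-3*t), 0]
  [t*exp(-3*t), 0, exp(-3*t)]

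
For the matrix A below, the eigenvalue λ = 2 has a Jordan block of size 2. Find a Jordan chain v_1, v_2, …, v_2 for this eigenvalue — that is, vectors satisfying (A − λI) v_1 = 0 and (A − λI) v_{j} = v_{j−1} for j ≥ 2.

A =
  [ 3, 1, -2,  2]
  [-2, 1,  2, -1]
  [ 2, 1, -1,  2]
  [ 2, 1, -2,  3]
A Jordan chain for λ = 2 of length 2:
v_1 = (1, -1, 1, 1)ᵀ
v_2 = (0, 1, 0, 0)ᵀ

Let N = A − (2)·I. We want v_2 with N^2 v_2 = 0 but N^1 v_2 ≠ 0; then v_{j-1} := N · v_j for j = 2, …, 2.

Pick v_2 = (0, 1, 0, 0)ᵀ.
Then v_1 = N · v_2 = (1, -1, 1, 1)ᵀ.

Sanity check: (A − (2)·I) v_1 = (0, 0, 0, 0)ᵀ = 0. ✓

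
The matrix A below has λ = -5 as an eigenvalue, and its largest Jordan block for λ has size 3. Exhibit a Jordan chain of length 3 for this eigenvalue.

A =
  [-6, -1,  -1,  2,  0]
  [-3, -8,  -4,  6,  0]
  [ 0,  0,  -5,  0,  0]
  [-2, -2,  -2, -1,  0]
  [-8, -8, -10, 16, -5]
A Jordan chain for λ = -5 of length 3:
v_1 = (1, 3, 0, 2, 8)ᵀ
v_2 = (-1, -4, 0, -2, -10)ᵀ
v_3 = (0, 0, 1, 0, 0)ᵀ

Let N = A − (-5)·I. We want v_3 with N^3 v_3 = 0 but N^2 v_3 ≠ 0; then v_{j-1} := N · v_j for j = 3, …, 2.

Pick v_3 = (0, 0, 1, 0, 0)ᵀ.
Then v_2 = N · v_3 = (-1, -4, 0, -2, -10)ᵀ.
Then v_1 = N · v_2 = (1, 3, 0, 2, 8)ᵀ.

Sanity check: (A − (-5)·I) v_1 = (0, 0, 0, 0, 0)ᵀ = 0. ✓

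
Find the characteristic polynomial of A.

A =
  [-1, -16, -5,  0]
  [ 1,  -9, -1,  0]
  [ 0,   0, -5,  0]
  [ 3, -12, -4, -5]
x^4 + 20*x^3 + 150*x^2 + 500*x + 625

Expanding det(x·I − A) (e.g. by cofactor expansion or by noting that A is similar to its Jordan form J, which has the same characteristic polynomial as A) gives
  χ_A(x) = x^4 + 20*x^3 + 150*x^2 + 500*x + 625
which factors as (x + 5)^4. The eigenvalues (with algebraic multiplicities) are λ = -5 with multiplicity 4.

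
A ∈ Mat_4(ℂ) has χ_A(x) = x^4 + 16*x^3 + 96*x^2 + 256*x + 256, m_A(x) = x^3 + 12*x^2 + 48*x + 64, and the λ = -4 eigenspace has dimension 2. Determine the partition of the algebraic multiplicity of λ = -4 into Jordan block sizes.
Block sizes for λ = -4: [3, 1]

Step 1 — from the characteristic polynomial, algebraic multiplicity of λ = -4 is 4. From dim ker(A − (-4)·I) = 2, there are exactly 2 Jordan blocks for λ = -4.
Step 2 — from the minimal polynomial, the factor (x + 4)^3 tells us the largest block for λ = -4 has size 3.
Step 3 — with total size 4, 2 blocks, and largest block 3, the block sizes (in nonincreasing order) are [3, 1].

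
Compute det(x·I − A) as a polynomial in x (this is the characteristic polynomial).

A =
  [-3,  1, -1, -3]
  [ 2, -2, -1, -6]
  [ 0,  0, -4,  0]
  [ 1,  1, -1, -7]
x^4 + 16*x^3 + 96*x^2 + 256*x + 256

Expanding det(x·I − A) (e.g. by cofactor expansion or by noting that A is similar to its Jordan form J, which has the same characteristic polynomial as A) gives
  χ_A(x) = x^4 + 16*x^3 + 96*x^2 + 256*x + 256
which factors as (x + 4)^4. The eigenvalues (with algebraic multiplicities) are λ = -4 with multiplicity 4.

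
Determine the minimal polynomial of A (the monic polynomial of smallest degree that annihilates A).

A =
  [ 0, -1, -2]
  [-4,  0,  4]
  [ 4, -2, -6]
x^2 + 4*x + 4

The characteristic polynomial is χ_A(x) = (x + 2)^3, so the eigenvalues are known. The minimal polynomial is
  m_A(x) = Π_λ (x − λ)^{k_λ}
where k_λ is the size of the *largest* Jordan block for λ (equivalently, the smallest k with (A − λI)^k v = 0 for every generalised eigenvector v of λ).

  λ = -2: largest Jordan block has size 2, contributing (x + 2)^2

So m_A(x) = (x + 2)^2 = x^2 + 4*x + 4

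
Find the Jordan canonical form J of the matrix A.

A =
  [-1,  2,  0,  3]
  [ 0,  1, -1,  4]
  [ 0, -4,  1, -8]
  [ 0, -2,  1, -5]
J_3(-1) ⊕ J_1(-1)

The characteristic polynomial is
  det(x·I − A) = x^4 + 4*x^3 + 6*x^2 + 4*x + 1 = (x + 1)^4

Eigenvalues and multiplicities (the geometric multiplicity of λ is n − rank(A − λI), which equals the number of Jordan blocks for λ):
  λ = -1: algebraic multiplicity = 4, geometric multiplicity = 2

Determining the block sizes for each eigenvalue:
  λ = -1: with am = 4 and gm = 2, the partition is not yet determined (e.g. several partitions of 4 into 2 parts exist). Let N = A − (-1)·I. Computing rank(N^1) = 2, rank(N^2) = 1, rank(N^3) = 0; the number of blocks of size ≥ j is rank(N^{j−1}) − rank(N^j), giving [2, 1, 1]. So we have 1 block(s) of size 3, 1 block(s) of size 1 → block sizes [3, 1]

Assembling the blocks gives a Jordan form
J =
  [-1,  1,  0,  0]
  [ 0, -1,  1,  0]
  [ 0,  0, -1,  0]
  [ 0,  0,  0, -1]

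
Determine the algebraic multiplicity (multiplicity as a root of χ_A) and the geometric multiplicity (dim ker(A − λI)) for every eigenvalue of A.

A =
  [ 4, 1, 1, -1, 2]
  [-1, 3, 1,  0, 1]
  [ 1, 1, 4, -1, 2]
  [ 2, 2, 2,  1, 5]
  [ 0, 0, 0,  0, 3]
λ = 3: alg = 5, geom = 2

Step 1 — factor the characteristic polynomial to read off the algebraic multiplicities:
  χ_A(x) = (x - 3)^5

Step 2 — compute geometric multiplicities via the rank-nullity identity g(λ) = n − rank(A − λI):
  rank(A − (3)·I) = 3, so dim ker(A − (3)·I) = n − 3 = 2

Summary:
  λ = 3: algebraic multiplicity = 5, geometric multiplicity = 2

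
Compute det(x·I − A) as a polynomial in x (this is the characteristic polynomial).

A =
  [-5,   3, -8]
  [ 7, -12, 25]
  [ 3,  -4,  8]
x^3 + 9*x^2 + 27*x + 27

Expanding det(x·I − A) (e.g. by cofactor expansion or by noting that A is similar to its Jordan form J, which has the same characteristic polynomial as A) gives
  χ_A(x) = x^3 + 9*x^2 + 27*x + 27
which factors as (x + 3)^3. The eigenvalues (with algebraic multiplicities) are λ = -3 with multiplicity 3.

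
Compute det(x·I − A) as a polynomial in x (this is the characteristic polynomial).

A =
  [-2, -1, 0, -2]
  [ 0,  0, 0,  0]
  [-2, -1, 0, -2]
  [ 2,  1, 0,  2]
x^4

Expanding det(x·I − A) (e.g. by cofactor expansion or by noting that A is similar to its Jordan form J, which has the same characteristic polynomial as A) gives
  χ_A(x) = x^4
which factors as x^4. The eigenvalues (with algebraic multiplicities) are λ = 0 with multiplicity 4.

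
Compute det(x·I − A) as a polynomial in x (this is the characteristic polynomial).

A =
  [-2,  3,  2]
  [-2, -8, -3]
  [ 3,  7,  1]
x^3 + 9*x^2 + 27*x + 27

Expanding det(x·I − A) (e.g. by cofactor expansion or by noting that A is similar to its Jordan form J, which has the same characteristic polynomial as A) gives
  χ_A(x) = x^3 + 9*x^2 + 27*x + 27
which factors as (x + 3)^3. The eigenvalues (with algebraic multiplicities) are λ = -3 with multiplicity 3.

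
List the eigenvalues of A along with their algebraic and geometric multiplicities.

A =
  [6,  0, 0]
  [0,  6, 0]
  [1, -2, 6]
λ = 6: alg = 3, geom = 2

Step 1 — factor the characteristic polynomial to read off the algebraic multiplicities:
  χ_A(x) = (x - 6)^3

Step 2 — compute geometric multiplicities via the rank-nullity identity g(λ) = n − rank(A − λI):
  rank(A − (6)·I) = 1, so dim ker(A − (6)·I) = n − 1 = 2

Summary:
  λ = 6: algebraic multiplicity = 3, geometric multiplicity = 2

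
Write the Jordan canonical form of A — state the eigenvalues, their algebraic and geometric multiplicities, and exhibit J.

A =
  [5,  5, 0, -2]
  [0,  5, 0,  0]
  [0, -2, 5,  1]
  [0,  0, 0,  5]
J_2(5) ⊕ J_2(5)

The characteristic polynomial is
  det(x·I − A) = x^4 - 20*x^3 + 150*x^2 - 500*x + 625 = (x - 5)^4

Eigenvalues and multiplicities (the geometric multiplicity of λ is n − rank(A − λI), which equals the number of Jordan blocks for λ):
  λ = 5: algebraic multiplicity = 4, geometric multiplicity = 2

Determining the block sizes for each eigenvalue:
  λ = 5: with am = 4 and gm = 2, the partition is not yet determined (e.g. several partitions of 4 into 2 parts exist). Let N = A − (5)·I. Computing rank(N^1) = 2, rank(N^2) = 0; the number of blocks of size ≥ j is rank(N^{j−1}) − rank(N^j), giving [2, 2]. So we have 2 block(s) of size 2 → block sizes [2, 2]

Assembling the blocks gives a Jordan form
J =
  [5, 1, 0, 0]
  [0, 5, 0, 0]
  [0, 0, 5, 1]
  [0, 0, 0, 5]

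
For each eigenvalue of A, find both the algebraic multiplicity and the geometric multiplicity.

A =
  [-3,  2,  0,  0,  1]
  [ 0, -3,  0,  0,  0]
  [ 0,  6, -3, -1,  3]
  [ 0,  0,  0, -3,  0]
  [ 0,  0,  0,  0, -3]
λ = -3: alg = 5, geom = 3

Step 1 — factor the characteristic polynomial to read off the algebraic multiplicities:
  χ_A(x) = (x + 3)^5

Step 2 — compute geometric multiplicities via the rank-nullity identity g(λ) = n − rank(A − λI):
  rank(A − (-3)·I) = 2, so dim ker(A − (-3)·I) = n − 2 = 3

Summary:
  λ = -3: algebraic multiplicity = 5, geometric multiplicity = 3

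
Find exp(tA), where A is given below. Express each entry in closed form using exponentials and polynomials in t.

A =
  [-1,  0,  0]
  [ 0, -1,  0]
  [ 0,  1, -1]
e^{tA} =
  [exp(-t), 0, 0]
  [0, exp(-t), 0]
  [0, t*exp(-t), exp(-t)]

Strategy: write A = P · J · P⁻¹ where J is a Jordan canonical form, so e^{tA} = P · e^{tJ} · P⁻¹, and e^{tJ} can be computed block-by-block.

A has Jordan form
J =
  [-1,  1,  0]
  [ 0, -1,  0]
  [ 0,  0, -1]
(up to reordering of blocks).

Per-block formulas:
  For a 2×2 Jordan block J_2(-1): exp(t · J_2(-1)) = e^(-1t)·(I + t·N), where N is the 2×2 nilpotent shift.
  For a 1×1 block at λ = -1: exp(t · [-1]) = [e^(-1t)].

After assembling e^{tJ} and conjugating by P, we get:

e^{tA} =
  [exp(-t), 0, 0]
  [0, exp(-t), 0]
  [0, t*exp(-t), exp(-t)]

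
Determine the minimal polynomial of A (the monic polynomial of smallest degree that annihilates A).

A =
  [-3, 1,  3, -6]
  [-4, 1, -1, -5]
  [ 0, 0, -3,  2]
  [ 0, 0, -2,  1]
x^3 + 3*x^2 + 3*x + 1

The characteristic polynomial is χ_A(x) = (x + 1)^4, so the eigenvalues are known. The minimal polynomial is
  m_A(x) = Π_λ (x − λ)^{k_λ}
where k_λ is the size of the *largest* Jordan block for λ (equivalently, the smallest k with (A − λI)^k v = 0 for every generalised eigenvector v of λ).

  λ = -1: largest Jordan block has size 3, contributing (x + 1)^3

So m_A(x) = (x + 1)^3 = x^3 + 3*x^2 + 3*x + 1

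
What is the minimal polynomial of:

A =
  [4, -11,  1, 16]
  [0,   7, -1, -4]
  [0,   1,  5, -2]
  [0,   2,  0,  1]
x^3 - 13*x^2 + 56*x - 80

The characteristic polynomial is χ_A(x) = (x - 5)*(x - 4)^3, so the eigenvalues are known. The minimal polynomial is
  m_A(x) = Π_λ (x − λ)^{k_λ}
where k_λ is the size of the *largest* Jordan block for λ (equivalently, the smallest k with (A − λI)^k v = 0 for every generalised eigenvector v of λ).

  λ = 4: largest Jordan block has size 2, contributing (x − 4)^2
  λ = 5: largest Jordan block has size 1, contributing (x − 5)

So m_A(x) = (x - 5)*(x - 4)^2 = x^3 - 13*x^2 + 56*x - 80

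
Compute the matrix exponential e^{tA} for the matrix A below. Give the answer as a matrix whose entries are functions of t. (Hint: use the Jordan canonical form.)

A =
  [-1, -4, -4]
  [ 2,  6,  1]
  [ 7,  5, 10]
e^{tA} =
  [-6*t*exp(5*t) + exp(5*t), -4*t*exp(5*t), -4*t*exp(5*t)]
  [-3*t^2*exp(5*t)/2 + 2*t*exp(5*t), -t^2*exp(5*t) + t*exp(5*t) + exp(5*t), -t^2*exp(5*t) + t*exp(5*t)]
  [3*t^2*exp(5*t)/2 + 7*t*exp(5*t), t^2*exp(5*t) + 5*t*exp(5*t), t^2*exp(5*t) + 5*t*exp(5*t) + exp(5*t)]

Strategy: write A = P · J · P⁻¹ where J is a Jordan canonical form, so e^{tA} = P · e^{tJ} · P⁻¹, and e^{tJ} can be computed block-by-block.

A has Jordan form
J =
  [5, 1, 0]
  [0, 5, 1]
  [0, 0, 5]
(up to reordering of blocks).

Per-block formulas:
  For a 3×3 Jordan block J_3(5): exp(t · J_3(5)) = e^(5t)·(I + t·N + (t^2/2)·N^2), where N is the 3×3 nilpotent shift.

After assembling e^{tJ} and conjugating by P, we get:

e^{tA} =
  [-6*t*exp(5*t) + exp(5*t), -4*t*exp(5*t), -4*t*exp(5*t)]
  [-3*t^2*exp(5*t)/2 + 2*t*exp(5*t), -t^2*exp(5*t) + t*exp(5*t) + exp(5*t), -t^2*exp(5*t) + t*exp(5*t)]
  [3*t^2*exp(5*t)/2 + 7*t*exp(5*t), t^2*exp(5*t) + 5*t*exp(5*t), t^2*exp(5*t) + 5*t*exp(5*t) + exp(5*t)]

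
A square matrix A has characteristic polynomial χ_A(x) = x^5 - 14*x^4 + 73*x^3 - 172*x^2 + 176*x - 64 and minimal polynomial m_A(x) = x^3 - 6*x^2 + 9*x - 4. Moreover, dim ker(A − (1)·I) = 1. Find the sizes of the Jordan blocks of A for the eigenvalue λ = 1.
Block sizes for λ = 1: [2]

Step 1 — from the characteristic polynomial, algebraic multiplicity of λ = 1 is 2. From dim ker(A − (1)·I) = 1, there are exactly 1 Jordan blocks for λ = 1.
Step 2 — from the minimal polynomial, the factor (x − 1)^2 tells us the largest block for λ = 1 has size 2.
Step 3 — with total size 2, 1 blocks, and largest block 2, the block sizes (in nonincreasing order) are [2].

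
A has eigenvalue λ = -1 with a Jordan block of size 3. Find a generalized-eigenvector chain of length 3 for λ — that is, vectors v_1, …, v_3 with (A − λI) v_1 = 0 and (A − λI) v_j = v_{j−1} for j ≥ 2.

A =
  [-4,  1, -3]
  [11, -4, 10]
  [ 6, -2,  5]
A Jordan chain for λ = -1 of length 3:
v_1 = (2, -6, -4)ᵀ
v_2 = (-3, 11, 6)ᵀ
v_3 = (1, 0, 0)ᵀ

Let N = A − (-1)·I. We want v_3 with N^3 v_3 = 0 but N^2 v_3 ≠ 0; then v_{j-1} := N · v_j for j = 3, …, 2.

Pick v_3 = (1, 0, 0)ᵀ.
Then v_2 = N · v_3 = (-3, 11, 6)ᵀ.
Then v_1 = N · v_2 = (2, -6, -4)ᵀ.

Sanity check: (A − (-1)·I) v_1 = (0, 0, 0)ᵀ = 0. ✓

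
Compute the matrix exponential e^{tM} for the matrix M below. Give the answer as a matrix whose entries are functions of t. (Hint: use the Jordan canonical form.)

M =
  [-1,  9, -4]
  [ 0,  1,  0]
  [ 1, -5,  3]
e^{tM} =
  [-2*t*exp(t) + exp(t), t^2*exp(t) + 9*t*exp(t), -4*t*exp(t)]
  [0, exp(t), 0]
  [t*exp(t), -t^2*exp(t)/2 - 5*t*exp(t), 2*t*exp(t) + exp(t)]

Strategy: write M = P · J · P⁻¹ where J is a Jordan canonical form, so e^{tM} = P · e^{tJ} · P⁻¹, and e^{tJ} can be computed block-by-block.

M has Jordan form
J =
  [1, 1, 0]
  [0, 1, 1]
  [0, 0, 1]
(up to reordering of blocks).

Per-block formulas:
  For a 3×3 Jordan block J_3(1): exp(t · J_3(1)) = e^(1t)·(I + t·N + (t^2/2)·N^2), where N is the 3×3 nilpotent shift.

After assembling e^{tJ} and conjugating by P, we get:

e^{tM} =
  [-2*t*exp(t) + exp(t), t^2*exp(t) + 9*t*exp(t), -4*t*exp(t)]
  [0, exp(t), 0]
  [t*exp(t), -t^2*exp(t)/2 - 5*t*exp(t), 2*t*exp(t) + exp(t)]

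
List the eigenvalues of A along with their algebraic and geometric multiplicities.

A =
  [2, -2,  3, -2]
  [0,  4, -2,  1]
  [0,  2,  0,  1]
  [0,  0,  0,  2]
λ = 2: alg = 4, geom = 2

Step 1 — factor the characteristic polynomial to read off the algebraic multiplicities:
  χ_A(x) = (x - 2)^4

Step 2 — compute geometric multiplicities via the rank-nullity identity g(λ) = n − rank(A − λI):
  rank(A − (2)·I) = 2, so dim ker(A − (2)·I) = n − 2 = 2

Summary:
  λ = 2: algebraic multiplicity = 4, geometric multiplicity = 2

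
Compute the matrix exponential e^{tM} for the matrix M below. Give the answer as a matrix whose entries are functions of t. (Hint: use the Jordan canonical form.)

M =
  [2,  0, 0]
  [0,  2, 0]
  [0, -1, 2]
e^{tM} =
  [exp(2*t), 0, 0]
  [0, exp(2*t), 0]
  [0, -t*exp(2*t), exp(2*t)]

Strategy: write M = P · J · P⁻¹ where J is a Jordan canonical form, so e^{tM} = P · e^{tJ} · P⁻¹, and e^{tJ} can be computed block-by-block.

M has Jordan form
J =
  [2, 1, 0]
  [0, 2, 0]
  [0, 0, 2]
(up to reordering of blocks).

Per-block formulas:
  For a 1×1 block at λ = 2: exp(t · [2]) = [e^(2t)].
  For a 2×2 Jordan block J_2(2): exp(t · J_2(2)) = e^(2t)·(I + t·N), where N is the 2×2 nilpotent shift.

After assembling e^{tJ} and conjugating by P, we get:

e^{tM} =
  [exp(2*t), 0, 0]
  [0, exp(2*t), 0]
  [0, -t*exp(2*t), exp(2*t)]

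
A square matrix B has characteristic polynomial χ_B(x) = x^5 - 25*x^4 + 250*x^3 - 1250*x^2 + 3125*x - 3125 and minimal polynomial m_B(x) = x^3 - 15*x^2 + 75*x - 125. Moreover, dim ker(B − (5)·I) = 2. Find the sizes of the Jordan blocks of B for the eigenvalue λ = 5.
Block sizes for λ = 5: [3, 2]

Step 1 — from the characteristic polynomial, algebraic multiplicity of λ = 5 is 5. From dim ker(B − (5)·I) = 2, there are exactly 2 Jordan blocks for λ = 5.
Step 2 — from the minimal polynomial, the factor (x − 5)^3 tells us the largest block for λ = 5 has size 3.
Step 3 — with total size 5, 2 blocks, and largest block 3, the block sizes (in nonincreasing order) are [3, 2].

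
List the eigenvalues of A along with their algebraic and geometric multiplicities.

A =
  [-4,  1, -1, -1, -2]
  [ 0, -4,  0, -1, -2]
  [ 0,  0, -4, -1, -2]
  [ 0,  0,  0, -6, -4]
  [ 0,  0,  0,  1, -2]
λ = -4: alg = 5, geom = 3

Step 1 — factor the characteristic polynomial to read off the algebraic multiplicities:
  χ_A(x) = (x + 4)^5

Step 2 — compute geometric multiplicities via the rank-nullity identity g(λ) = n − rank(A − λI):
  rank(A − (-4)·I) = 2, so dim ker(A − (-4)·I) = n − 2 = 3

Summary:
  λ = -4: algebraic multiplicity = 5, geometric multiplicity = 3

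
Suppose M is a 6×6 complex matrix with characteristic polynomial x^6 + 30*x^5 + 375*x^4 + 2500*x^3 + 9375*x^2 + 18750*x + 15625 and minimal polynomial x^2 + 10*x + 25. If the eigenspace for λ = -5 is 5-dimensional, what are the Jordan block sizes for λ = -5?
Block sizes for λ = -5: [2, 1, 1, 1, 1]

Step 1 — from the characteristic polynomial, algebraic multiplicity of λ = -5 is 6. From dim ker(M − (-5)·I) = 5, there are exactly 5 Jordan blocks for λ = -5.
Step 2 — from the minimal polynomial, the factor (x + 5)^2 tells us the largest block for λ = -5 has size 2.
Step 3 — with total size 6, 5 blocks, and largest block 2, the block sizes (in nonincreasing order) are [2, 1, 1, 1, 1].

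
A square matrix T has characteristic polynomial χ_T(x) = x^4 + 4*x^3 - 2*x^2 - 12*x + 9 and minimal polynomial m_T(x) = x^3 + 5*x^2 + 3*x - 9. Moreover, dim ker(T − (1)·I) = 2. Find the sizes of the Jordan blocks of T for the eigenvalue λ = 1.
Block sizes for λ = 1: [1, 1]

Step 1 — from the characteristic polynomial, algebraic multiplicity of λ = 1 is 2. From dim ker(T − (1)·I) = 2, there are exactly 2 Jordan blocks for λ = 1.
Step 2 — from the minimal polynomial, the factor (x − 1) tells us the largest block for λ = 1 has size 1.
Step 3 — with total size 2, 2 blocks, and largest block 1, the block sizes (in nonincreasing order) are [1, 1].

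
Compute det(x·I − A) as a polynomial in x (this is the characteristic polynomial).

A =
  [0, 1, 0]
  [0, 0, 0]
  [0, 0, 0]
x^3

Expanding det(x·I − A) (e.g. by cofactor expansion or by noting that A is similar to its Jordan form J, which has the same characteristic polynomial as A) gives
  χ_A(x) = x^3
which factors as x^3. The eigenvalues (with algebraic multiplicities) are λ = 0 with multiplicity 3.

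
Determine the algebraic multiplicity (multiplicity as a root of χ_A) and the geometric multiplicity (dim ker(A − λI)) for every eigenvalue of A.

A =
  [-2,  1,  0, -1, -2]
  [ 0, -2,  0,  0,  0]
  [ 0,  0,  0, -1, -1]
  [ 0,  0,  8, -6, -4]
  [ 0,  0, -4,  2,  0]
λ = -2: alg = 5, geom = 3

Step 1 — factor the characteristic polynomial to read off the algebraic multiplicities:
  χ_A(x) = (x + 2)^5

Step 2 — compute geometric multiplicities via the rank-nullity identity g(λ) = n − rank(A − λI):
  rank(A − (-2)·I) = 2, so dim ker(A − (-2)·I) = n − 2 = 3

Summary:
  λ = -2: algebraic multiplicity = 5, geometric multiplicity = 3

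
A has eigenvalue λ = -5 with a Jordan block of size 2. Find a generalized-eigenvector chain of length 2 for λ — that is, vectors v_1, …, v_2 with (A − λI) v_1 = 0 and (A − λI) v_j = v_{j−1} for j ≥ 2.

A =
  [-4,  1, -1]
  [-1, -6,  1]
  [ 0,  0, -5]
A Jordan chain for λ = -5 of length 2:
v_1 = (1, -1, 0)ᵀ
v_2 = (1, 0, 0)ᵀ

Let N = A − (-5)·I. We want v_2 with N^2 v_2 = 0 but N^1 v_2 ≠ 0; then v_{j-1} := N · v_j for j = 2, …, 2.

Pick v_2 = (1, 0, 0)ᵀ.
Then v_1 = N · v_2 = (1, -1, 0)ᵀ.

Sanity check: (A − (-5)·I) v_1 = (0, 0, 0)ᵀ = 0. ✓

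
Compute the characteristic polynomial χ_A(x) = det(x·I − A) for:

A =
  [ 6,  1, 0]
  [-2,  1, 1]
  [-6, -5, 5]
x^3 - 12*x^2 + 48*x - 64

Expanding det(x·I − A) (e.g. by cofactor expansion or by noting that A is similar to its Jordan form J, which has the same characteristic polynomial as A) gives
  χ_A(x) = x^3 - 12*x^2 + 48*x - 64
which factors as (x - 4)^3. The eigenvalues (with algebraic multiplicities) are λ = 4 with multiplicity 3.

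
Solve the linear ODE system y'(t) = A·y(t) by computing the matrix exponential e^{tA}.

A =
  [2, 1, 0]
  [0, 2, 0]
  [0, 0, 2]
e^{tA} =
  [exp(2*t), t*exp(2*t), 0]
  [0, exp(2*t), 0]
  [0, 0, exp(2*t)]

Strategy: write A = P · J · P⁻¹ where J is a Jordan canonical form, so e^{tA} = P · e^{tJ} · P⁻¹, and e^{tJ} can be computed block-by-block.

A has Jordan form
J =
  [2, 1, 0]
  [0, 2, 0]
  [0, 0, 2]
(up to reordering of blocks).

Per-block formulas:
  For a 2×2 Jordan block J_2(2): exp(t · J_2(2)) = e^(2t)·(I + t·N), where N is the 2×2 nilpotent shift.
  For a 1×1 block at λ = 2: exp(t · [2]) = [e^(2t)].

After assembling e^{tJ} and conjugating by P, we get:

e^{tA} =
  [exp(2*t), t*exp(2*t), 0]
  [0, exp(2*t), 0]
  [0, 0, exp(2*t)]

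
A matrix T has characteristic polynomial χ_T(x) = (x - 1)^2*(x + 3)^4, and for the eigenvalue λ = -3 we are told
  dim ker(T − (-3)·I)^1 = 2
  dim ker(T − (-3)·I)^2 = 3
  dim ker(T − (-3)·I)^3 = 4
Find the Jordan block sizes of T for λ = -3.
Block sizes for λ = -3: [3, 1]

From the dimensions of kernels of powers, the number of Jordan blocks of size at least j is d_j − d_{j−1} where d_j = dim ker(N^j) (with d_0 = 0). Computing the differences gives [2, 1, 1].
The number of blocks of size exactly k is (#blocks of size ≥ k) − (#blocks of size ≥ k + 1), so the partition is: 1 block(s) of size 1, 1 block(s) of size 3.
In nonincreasing order the block sizes are [3, 1].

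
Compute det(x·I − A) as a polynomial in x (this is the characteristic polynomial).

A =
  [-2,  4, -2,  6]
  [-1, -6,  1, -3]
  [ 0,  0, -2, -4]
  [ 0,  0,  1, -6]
x^4 + 16*x^3 + 96*x^2 + 256*x + 256

Expanding det(x·I − A) (e.g. by cofactor expansion or by noting that A is similar to its Jordan form J, which has the same characteristic polynomial as A) gives
  χ_A(x) = x^4 + 16*x^3 + 96*x^2 + 256*x + 256
which factors as (x + 4)^4. The eigenvalues (with algebraic multiplicities) are λ = -4 with multiplicity 4.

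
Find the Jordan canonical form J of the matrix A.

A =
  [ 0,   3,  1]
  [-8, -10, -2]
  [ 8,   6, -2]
J_2(-4) ⊕ J_1(-4)

The characteristic polynomial is
  det(x·I − A) = x^3 + 12*x^2 + 48*x + 64 = (x + 4)^3

Eigenvalues and multiplicities (the geometric multiplicity of λ is n − rank(A − λI), which equals the number of Jordan blocks for λ):
  λ = -4: algebraic multiplicity = 3, geometric multiplicity = 2

Determining the block sizes for each eigenvalue:
  λ = -4: 2 blocks summing to 3 forces exactly one block of size 2 and the rest size 1 → block sizes [2, 1]

Assembling the blocks gives a Jordan form
J =
  [-4,  1,  0]
  [ 0, -4,  0]
  [ 0,  0, -4]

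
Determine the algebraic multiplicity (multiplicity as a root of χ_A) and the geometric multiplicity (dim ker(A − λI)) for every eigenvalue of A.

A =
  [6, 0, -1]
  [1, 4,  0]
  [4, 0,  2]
λ = 4: alg = 3, geom = 1

Step 1 — factor the characteristic polynomial to read off the algebraic multiplicities:
  χ_A(x) = (x - 4)^3

Step 2 — compute geometric multiplicities via the rank-nullity identity g(λ) = n − rank(A − λI):
  rank(A − (4)·I) = 2, so dim ker(A − (4)·I) = n − 2 = 1

Summary:
  λ = 4: algebraic multiplicity = 3, geometric multiplicity = 1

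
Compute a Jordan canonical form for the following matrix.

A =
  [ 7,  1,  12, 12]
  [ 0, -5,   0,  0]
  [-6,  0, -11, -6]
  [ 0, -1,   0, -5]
J_2(-5) ⊕ J_1(-5) ⊕ J_1(1)

The characteristic polynomial is
  det(x·I − A) = x^4 + 14*x^3 + 60*x^2 + 50*x - 125 = (x - 1)*(x + 5)^3

Eigenvalues and multiplicities (the geometric multiplicity of λ is n − rank(A − λI), which equals the number of Jordan blocks for λ):
  λ = -5: algebraic multiplicity = 3, geometric multiplicity = 2
  λ = 1: algebraic multiplicity = 1, geometric multiplicity = 1

Determining the block sizes for each eigenvalue:
  λ = -5: 2 blocks summing to 3 forces exactly one block of size 2 and the rest size 1 → block sizes [2, 1]
  λ = 1: one block (gm = 1), so the single block has size am = 1 → block sizes [1]

Assembling the blocks gives a Jordan form
J =
  [-5,  1,  0, 0]
  [ 0, -5,  0, 0]
  [ 0,  0, -5, 0]
  [ 0,  0,  0, 1]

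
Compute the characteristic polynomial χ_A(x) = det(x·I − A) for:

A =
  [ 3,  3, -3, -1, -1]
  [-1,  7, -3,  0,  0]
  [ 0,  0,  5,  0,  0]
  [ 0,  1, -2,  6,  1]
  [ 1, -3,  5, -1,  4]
x^5 - 25*x^4 + 250*x^3 - 1250*x^2 + 3125*x - 3125

Expanding det(x·I − A) (e.g. by cofactor expansion or by noting that A is similar to its Jordan form J, which has the same characteristic polynomial as A) gives
  χ_A(x) = x^5 - 25*x^4 + 250*x^3 - 1250*x^2 + 3125*x - 3125
which factors as (x - 5)^5. The eigenvalues (with algebraic multiplicities) are λ = 5 with multiplicity 5.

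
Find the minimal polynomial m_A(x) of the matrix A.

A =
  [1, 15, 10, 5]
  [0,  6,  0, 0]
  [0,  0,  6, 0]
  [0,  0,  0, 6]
x^2 - 7*x + 6

The characteristic polynomial is χ_A(x) = (x - 6)^3*(x - 1), so the eigenvalues are known. The minimal polynomial is
  m_A(x) = Π_λ (x − λ)^{k_λ}
where k_λ is the size of the *largest* Jordan block for λ (equivalently, the smallest k with (A − λI)^k v = 0 for every generalised eigenvector v of λ).

  λ = 1: largest Jordan block has size 1, contributing (x − 1)
  λ = 6: largest Jordan block has size 1, contributing (x − 6)

So m_A(x) = (x - 6)*(x - 1) = x^2 - 7*x + 6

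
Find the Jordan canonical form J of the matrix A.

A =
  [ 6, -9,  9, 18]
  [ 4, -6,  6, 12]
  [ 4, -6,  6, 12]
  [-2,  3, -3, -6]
J_2(0) ⊕ J_1(0) ⊕ J_1(0)

The characteristic polynomial is
  det(x·I − A) = x^4

Eigenvalues and multiplicities (the geometric multiplicity of λ is n − rank(A − λI), which equals the number of Jordan blocks for λ):
  λ = 0: algebraic multiplicity = 4, geometric multiplicity = 3

Determining the block sizes for each eigenvalue:
  λ = 0: 3 blocks summing to 4 forces exactly one block of size 2 and the rest size 1 → block sizes [2, 1, 1]

Assembling the blocks gives a Jordan form
J =
  [0, 1, 0, 0]
  [0, 0, 0, 0]
  [0, 0, 0, 0]
  [0, 0, 0, 0]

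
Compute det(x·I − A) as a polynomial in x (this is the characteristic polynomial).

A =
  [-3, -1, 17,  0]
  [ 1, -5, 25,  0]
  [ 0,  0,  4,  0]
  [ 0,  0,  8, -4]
x^4 + 8*x^3 - 128*x - 256

Expanding det(x·I − A) (e.g. by cofactor expansion or by noting that A is similar to its Jordan form J, which has the same characteristic polynomial as A) gives
  χ_A(x) = x^4 + 8*x^3 - 128*x - 256
which factors as (x - 4)*(x + 4)^3. The eigenvalues (with algebraic multiplicities) are λ = -4 with multiplicity 3, λ = 4 with multiplicity 1.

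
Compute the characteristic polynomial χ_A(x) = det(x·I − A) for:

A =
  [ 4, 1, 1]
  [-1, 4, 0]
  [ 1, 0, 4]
x^3 - 12*x^2 + 48*x - 64

Expanding det(x·I − A) (e.g. by cofactor expansion or by noting that A is similar to its Jordan form J, which has the same characteristic polynomial as A) gives
  χ_A(x) = x^3 - 12*x^2 + 48*x - 64
which factors as (x - 4)^3. The eigenvalues (with algebraic multiplicities) are λ = 4 with multiplicity 3.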